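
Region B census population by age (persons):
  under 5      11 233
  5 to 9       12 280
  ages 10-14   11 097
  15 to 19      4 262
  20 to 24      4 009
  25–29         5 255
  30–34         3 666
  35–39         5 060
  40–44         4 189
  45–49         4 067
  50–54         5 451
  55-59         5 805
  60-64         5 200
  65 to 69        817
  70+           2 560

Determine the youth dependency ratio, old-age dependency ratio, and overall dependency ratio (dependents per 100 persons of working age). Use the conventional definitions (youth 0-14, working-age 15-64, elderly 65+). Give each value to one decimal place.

Youth dependency ratio: 73.7
Old-age dependency ratio: 7.2
Total dependency ratio: 80.9

0–14: 11 233 + 12 280 + 11 097 = 34 610
15–64: 4 262 + 4 009 + 5 255 + 3 666 + 5 060 + 4 189 + 4 067 + 5 451 + 5 805 + 5 200 = 46 964
65+: 817 + 2 560 = 3 377
Youth dependency ratio = 34 610 / 46 964 × 100 = 73.7
Old-age dependency ratio = 3 377 / 46 964 × 100 = 7.2
Total dependency ratio = (34 610 + 3 377) / 46 964 × 100 = 37 987 / 46 964 × 100 = 80.9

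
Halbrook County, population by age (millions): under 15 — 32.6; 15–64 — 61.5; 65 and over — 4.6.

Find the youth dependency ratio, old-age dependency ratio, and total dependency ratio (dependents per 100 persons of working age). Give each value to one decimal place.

Youth dependency ratio = 32.6 / 61.5 × 100 = 53.0
Old-age dependency ratio = 4.6 / 61.5 × 100 = 7.5
Total dependency ratio = (32.6 + 4.6) / 61.5 × 100 = 37.2 / 61.5 × 100 = 60.5

Youth dependency ratio: 53.0
Old-age dependency ratio: 7.5
Total dependency ratio: 60.5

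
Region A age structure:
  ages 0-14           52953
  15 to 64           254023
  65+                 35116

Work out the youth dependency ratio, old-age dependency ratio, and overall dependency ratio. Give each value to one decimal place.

Youth dependency ratio: 20.8
Old-age dependency ratio: 13.8
Total dependency ratio: 34.7

Youth dependency ratio = 52953 / 254023 × 100 = 20.8
Old-age dependency ratio = 35116 / 254023 × 100 = 13.8
Total dependency ratio = (52953 + 35116) / 254023 × 100 = 88069 / 254023 × 100 = 34.7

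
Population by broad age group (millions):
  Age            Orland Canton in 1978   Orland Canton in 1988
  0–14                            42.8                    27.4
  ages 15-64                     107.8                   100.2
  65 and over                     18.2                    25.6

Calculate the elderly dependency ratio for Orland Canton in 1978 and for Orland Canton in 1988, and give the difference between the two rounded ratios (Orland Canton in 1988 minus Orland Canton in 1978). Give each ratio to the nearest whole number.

Orland Canton in 1978: 17
Orland Canton in 1988: 26
Difference: +9

Orland Canton in 1978: 18.2 / 107.8 × 100 = 17
Orland Canton in 1988: 25.6 / 100.2 × 100 = 26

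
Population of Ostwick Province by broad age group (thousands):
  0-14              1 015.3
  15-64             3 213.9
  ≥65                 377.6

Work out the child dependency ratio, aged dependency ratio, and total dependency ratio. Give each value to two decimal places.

Youth dependency ratio: 31.59
Old-age dependency ratio: 11.75
Total dependency ratio: 43.34

Youth dependency ratio = 1 015.3 / 3 213.9 × 100 = 31.59
Old-age dependency ratio = 377.6 / 3 213.9 × 100 = 11.75
Total dependency ratio = (1 015.3 + 377.6) / 3 213.9 × 100 = 1 392.9 / 3 213.9 × 100 = 43.34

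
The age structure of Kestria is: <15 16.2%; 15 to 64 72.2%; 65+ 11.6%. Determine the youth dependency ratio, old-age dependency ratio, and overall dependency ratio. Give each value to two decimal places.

Youth dependency ratio: 22.44
Old-age dependency ratio: 16.07
Total dependency ratio: 38.50

Youth dependency ratio = 16.2 / 72.2 × 100 = 22.44
Old-age dependency ratio = 11.6 / 72.2 × 100 = 16.07
Total dependency ratio = (16.2 + 11.6) / 72.2 × 100 = 27.8 / 72.2 × 100 = 38.50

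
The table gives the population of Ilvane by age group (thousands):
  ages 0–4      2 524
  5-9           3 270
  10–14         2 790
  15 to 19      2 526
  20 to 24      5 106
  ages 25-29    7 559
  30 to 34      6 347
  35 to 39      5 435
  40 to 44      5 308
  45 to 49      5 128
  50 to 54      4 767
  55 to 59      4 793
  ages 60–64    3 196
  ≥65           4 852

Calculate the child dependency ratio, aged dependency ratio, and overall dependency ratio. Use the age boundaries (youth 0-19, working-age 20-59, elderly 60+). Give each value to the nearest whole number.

0–19: 2 524 + 3 270 + 2 790 + 2 526 = 11 110
20–59: 5 106 + 7 559 + 6 347 + 5 435 + 5 308 + 5 128 + 4 767 + 4 793 = 44 443
60+: 3 196 + 4 852 = 8 048
Youth dependency ratio = 11 110 / 44 443 × 100 = 25
Old-age dependency ratio = 8 048 / 44 443 × 100 = 18
Total dependency ratio = (11 110 + 8 048) / 44 443 × 100 = 19 158 / 44 443 × 100 = 43

Youth dependency ratio: 25
Old-age dependency ratio: 18
Total dependency ratio: 43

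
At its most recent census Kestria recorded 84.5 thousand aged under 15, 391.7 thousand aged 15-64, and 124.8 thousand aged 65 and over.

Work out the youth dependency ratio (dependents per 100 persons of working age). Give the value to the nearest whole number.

Youth dependency ratio = 84.5 / 391.7 × 100 = 22

Youth dependency ratio: 22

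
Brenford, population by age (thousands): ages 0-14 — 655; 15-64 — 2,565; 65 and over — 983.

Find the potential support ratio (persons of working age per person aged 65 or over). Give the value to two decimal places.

Potential support ratio = 2,565 / 983 = 2.61

Potential support ratio: 2.61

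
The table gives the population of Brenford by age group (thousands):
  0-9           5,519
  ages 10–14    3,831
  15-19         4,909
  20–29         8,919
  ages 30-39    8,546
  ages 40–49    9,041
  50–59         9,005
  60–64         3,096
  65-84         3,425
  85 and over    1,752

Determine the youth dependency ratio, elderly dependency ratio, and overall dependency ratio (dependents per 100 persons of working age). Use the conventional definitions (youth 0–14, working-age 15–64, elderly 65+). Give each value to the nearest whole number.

Youth dependency ratio: 21
Old-age dependency ratio: 12
Total dependency ratio: 33

0–14: 5,519 + 3,831 = 9,350
15–64: 4,909 + 8,919 + 8,546 + 9,041 + 9,005 + 3,096 = 43,516
65+: 3,425 + 1,752 = 5,177
Youth dependency ratio = 9,350 / 43,516 × 100 = 21
Old-age dependency ratio = 5,177 / 43,516 × 100 = 12
Total dependency ratio = (9,350 + 5,177) / 43,516 × 100 = 14,527 / 43,516 × 100 = 33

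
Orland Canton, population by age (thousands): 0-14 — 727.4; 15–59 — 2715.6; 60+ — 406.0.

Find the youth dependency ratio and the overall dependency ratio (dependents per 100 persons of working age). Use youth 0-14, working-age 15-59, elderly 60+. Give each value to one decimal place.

Youth dependency ratio: 26.8
Total dependency ratio: 41.7

Youth dependency ratio = 727.4 / 2715.6 × 100 = 26.8
Total dependency ratio = (727.4 + 406.0) / 2715.6 × 100 = 1133.4 / 2715.6 × 100 = 41.7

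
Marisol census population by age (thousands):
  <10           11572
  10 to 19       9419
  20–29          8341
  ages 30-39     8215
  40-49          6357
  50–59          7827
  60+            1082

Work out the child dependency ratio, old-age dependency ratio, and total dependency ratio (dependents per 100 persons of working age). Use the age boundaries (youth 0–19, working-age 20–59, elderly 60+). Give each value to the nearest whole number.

Youth dependency ratio: 68
Old-age dependency ratio: 4
Total dependency ratio: 72

0–19: 11572 + 9419 = 20991
20–59: 8341 + 8215 + 6357 + 7827 = 30740
60+: 1082
Youth dependency ratio = 20991 / 30740 × 100 = 68
Old-age dependency ratio = 1082 / 30740 × 100 = 4
Total dependency ratio = (20991 + 1082) / 30740 × 100 = 22073 / 30740 × 100 = 72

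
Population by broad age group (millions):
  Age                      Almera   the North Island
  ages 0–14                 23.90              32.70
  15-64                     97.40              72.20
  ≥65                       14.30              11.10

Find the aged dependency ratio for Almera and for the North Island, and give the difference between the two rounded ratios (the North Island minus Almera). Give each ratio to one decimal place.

Almera: 14.30 / 97.40 × 100 = 14.7
the North Island: 11.10 / 72.20 × 100 = 15.4

Almera: 14.7
the North Island: 15.4
Difference: +0.7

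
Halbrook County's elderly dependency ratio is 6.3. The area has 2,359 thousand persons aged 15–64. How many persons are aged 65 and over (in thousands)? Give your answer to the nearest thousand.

Old-age dependency ratio = elderly / working-age × 100
6.3 = E / 2,359 × 100
⇒ 149

Aged 65 and over: 149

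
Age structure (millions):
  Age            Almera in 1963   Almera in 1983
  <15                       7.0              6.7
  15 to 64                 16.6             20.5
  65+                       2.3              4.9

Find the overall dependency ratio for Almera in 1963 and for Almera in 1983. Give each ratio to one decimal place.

Almera in 1963: (7.0 + 2.3) / 16.6 × 100 = 9.3 / 16.6 × 100 = 56.0
Almera in 1983: (6.7 + 4.9) / 20.5 × 100 = 11.6 / 20.5 × 100 = 56.6

Almera in 1963: 56.0
Almera in 1983: 56.6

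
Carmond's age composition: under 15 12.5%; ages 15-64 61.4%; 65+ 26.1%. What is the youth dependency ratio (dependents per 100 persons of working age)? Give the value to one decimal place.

Youth dependency ratio: 20.4

Youth dependency ratio = 12.5 / 61.4 × 100 = 20.4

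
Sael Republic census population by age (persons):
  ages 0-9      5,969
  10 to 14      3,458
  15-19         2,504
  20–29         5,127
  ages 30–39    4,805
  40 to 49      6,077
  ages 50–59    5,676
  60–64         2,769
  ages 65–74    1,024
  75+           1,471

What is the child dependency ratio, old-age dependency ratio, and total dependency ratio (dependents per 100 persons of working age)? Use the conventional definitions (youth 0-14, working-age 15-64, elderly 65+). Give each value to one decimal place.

Youth dependency ratio: 35.0
Old-age dependency ratio: 9.3
Total dependency ratio: 44.2

0–14: 5,969 + 3,458 = 9,427
15–64: 2,504 + 5,127 + 4,805 + 6,077 + 5,676 + 2,769 = 26,958
65+: 1,024 + 1,471 = 2,495
Youth dependency ratio = 9,427 / 26,958 × 100 = 35.0
Old-age dependency ratio = 2,495 / 26,958 × 100 = 9.3
Total dependency ratio = (9,427 + 2,495) / 26,958 × 100 = 11,922 / 26,958 × 100 = 44.2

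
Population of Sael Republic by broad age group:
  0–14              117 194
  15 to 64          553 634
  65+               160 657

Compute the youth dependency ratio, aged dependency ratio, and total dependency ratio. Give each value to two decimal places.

Youth dependency ratio = 117 194 / 553 634 × 100 = 21.17
Old-age dependency ratio = 160 657 / 553 634 × 100 = 29.02
Total dependency ratio = (117 194 + 160 657) / 553 634 × 100 = 277 851 / 553 634 × 100 = 50.19

Youth dependency ratio: 21.17
Old-age dependency ratio: 29.02
Total dependency ratio: 50.19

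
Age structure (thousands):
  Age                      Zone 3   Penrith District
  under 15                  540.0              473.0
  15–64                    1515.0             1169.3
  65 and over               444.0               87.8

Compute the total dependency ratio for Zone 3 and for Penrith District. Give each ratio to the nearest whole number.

Zone 3: 65
Penrith District: 48

Zone 3: (540.0 + 444.0) / 1515.0 × 100 = 984.0 / 1515.0 × 100 = 65
Penrith District: (473.0 + 87.8) / 1169.3 × 100 = 560.8 / 1169.3 × 100 = 48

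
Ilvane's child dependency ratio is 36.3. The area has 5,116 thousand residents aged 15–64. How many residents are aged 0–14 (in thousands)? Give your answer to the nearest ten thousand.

Youth dependency ratio = youth / working-age × 100
36.3 = Y / 5,116 × 100
⇒ 1,860

Aged 0–14: 1,860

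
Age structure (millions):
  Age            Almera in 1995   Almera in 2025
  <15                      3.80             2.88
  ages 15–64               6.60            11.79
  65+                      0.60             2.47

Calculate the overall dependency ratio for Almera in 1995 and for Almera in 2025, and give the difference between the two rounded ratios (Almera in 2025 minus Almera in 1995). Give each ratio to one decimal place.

Almera in 1995: 66.7
Almera in 2025: 45.4
Difference: -21.3

Almera in 1995: (3.80 + 0.60) / 6.60 × 100 = 4.40 / 6.60 × 100 = 66.7
Almera in 2025: (2.88 + 2.47) / 11.79 × 100 = 5.35 / 11.79 × 100 = 45.4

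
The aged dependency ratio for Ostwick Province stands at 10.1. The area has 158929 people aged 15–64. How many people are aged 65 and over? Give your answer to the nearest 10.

Old-age dependency ratio = elderly / working-age × 100
10.1 = E / 158929 × 100
⇒ 16050

Aged 65 and over: 16050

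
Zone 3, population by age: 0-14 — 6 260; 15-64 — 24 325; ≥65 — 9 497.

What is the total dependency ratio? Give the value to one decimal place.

Total dependency ratio: 64.8

Total dependency ratio = (6 260 + 9 497) / 24 325 × 100 = 15 757 / 24 325 × 100 = 64.8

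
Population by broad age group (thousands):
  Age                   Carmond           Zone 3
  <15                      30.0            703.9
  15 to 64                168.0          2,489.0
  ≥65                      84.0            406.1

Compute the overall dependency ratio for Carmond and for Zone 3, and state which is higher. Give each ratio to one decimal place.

Carmond: (30.0 + 84.0) / 168.0 × 100 = 114.0 / 168.0 × 100 = 67.9
Zone 3: (703.9 + 406.1) / 2,489.0 × 100 = 1,110.0 / 2,489.0 × 100 = 44.6

Carmond: 67.9
Zone 3: 44.6
Higher: Carmond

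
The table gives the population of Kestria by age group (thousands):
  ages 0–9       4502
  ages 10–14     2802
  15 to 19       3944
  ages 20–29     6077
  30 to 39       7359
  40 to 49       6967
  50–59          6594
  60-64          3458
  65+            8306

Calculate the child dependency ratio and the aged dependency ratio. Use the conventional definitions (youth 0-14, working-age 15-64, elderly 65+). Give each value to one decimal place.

0–14: 4502 + 2802 = 7304
15–64: 3944 + 6077 + 7359 + 6967 + 6594 + 3458 = 34399
65+: 8306
Youth dependency ratio = 7304 / 34399 × 100 = 21.2
Old-age dependency ratio = 8306 / 34399 × 100 = 24.1

Youth dependency ratio: 21.2
Old-age dependency ratio: 24.1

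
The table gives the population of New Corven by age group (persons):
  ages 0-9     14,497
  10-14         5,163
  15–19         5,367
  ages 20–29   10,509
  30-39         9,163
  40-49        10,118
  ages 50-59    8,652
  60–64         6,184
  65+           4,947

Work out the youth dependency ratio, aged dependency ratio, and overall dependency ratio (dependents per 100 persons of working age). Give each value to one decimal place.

Youth dependency ratio: 39.3
Old-age dependency ratio: 9.9
Total dependency ratio: 49.2

0–14: 14,497 + 5,163 = 19,660
15–64: 5,367 + 10,509 + 9,163 + 10,118 + 8,652 + 6,184 = 49,993
65+: 4,947
Youth dependency ratio = 19,660 / 49,993 × 100 = 39.3
Old-age dependency ratio = 4,947 / 49,993 × 100 = 9.9
Total dependency ratio = (19,660 + 4,947) / 49,993 × 100 = 24,607 / 49,993 × 100 = 49.2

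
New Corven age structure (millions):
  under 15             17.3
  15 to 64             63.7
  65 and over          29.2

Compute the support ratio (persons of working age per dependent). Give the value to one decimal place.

Support ratio: 1.4

Support ratio = 63.7 / (17.3 + 29.2) = 63.7 / 46.5 = 1.4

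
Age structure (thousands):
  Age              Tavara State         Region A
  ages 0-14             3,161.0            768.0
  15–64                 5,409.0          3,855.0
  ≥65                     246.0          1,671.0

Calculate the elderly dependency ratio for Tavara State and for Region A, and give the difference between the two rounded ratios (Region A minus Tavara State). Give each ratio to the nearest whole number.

Tavara State: 246.0 / 5,409.0 × 100 = 5
Region A: 1,671.0 / 3,855.0 × 100 = 43

Tavara State: 5
Region A: 43
Difference: +38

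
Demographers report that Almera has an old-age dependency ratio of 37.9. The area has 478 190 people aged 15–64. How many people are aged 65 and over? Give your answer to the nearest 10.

Old-age dependency ratio = elderly / working-age × 100
37.9 = E / 478 190 × 100
⇒ 181 230

Aged 65 and over: 181 230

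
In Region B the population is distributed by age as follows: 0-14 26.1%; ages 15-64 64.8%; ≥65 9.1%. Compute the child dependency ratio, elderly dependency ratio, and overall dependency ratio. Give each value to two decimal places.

Youth dependency ratio: 40.28
Old-age dependency ratio: 14.04
Total dependency ratio: 54.32

Youth dependency ratio = 26.1 / 64.8 × 100 = 40.28
Old-age dependency ratio = 9.1 / 64.8 × 100 = 14.04
Total dependency ratio = (26.1 + 9.1) / 64.8 × 100 = 35.2 / 64.8 × 100 = 54.32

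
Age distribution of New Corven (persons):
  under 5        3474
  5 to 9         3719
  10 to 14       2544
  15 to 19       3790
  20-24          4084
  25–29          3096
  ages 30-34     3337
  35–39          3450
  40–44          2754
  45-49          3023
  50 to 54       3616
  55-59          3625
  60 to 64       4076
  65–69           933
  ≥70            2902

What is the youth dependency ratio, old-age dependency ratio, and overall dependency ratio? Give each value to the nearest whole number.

Youth dependency ratio: 28
Old-age dependency ratio: 11
Total dependency ratio: 39

0–14: 3474 + 3719 + 2544 = 9737
15–64: 3790 + 4084 + 3096 + 3337 + 3450 + 2754 + 3023 + 3616 + 3625 + 4076 = 34851
65+: 933 + 2902 = 3835
Youth dependency ratio = 9737 / 34851 × 100 = 28
Old-age dependency ratio = 3835 / 34851 × 100 = 11
Total dependency ratio = (9737 + 3835) / 34851 × 100 = 13572 / 34851 × 100 = 39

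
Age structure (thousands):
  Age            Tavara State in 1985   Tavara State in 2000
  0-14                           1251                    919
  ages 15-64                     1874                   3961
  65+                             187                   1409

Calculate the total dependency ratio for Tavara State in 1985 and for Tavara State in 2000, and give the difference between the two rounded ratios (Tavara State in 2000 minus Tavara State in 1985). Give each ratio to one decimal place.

Tavara State in 1985: (1251 + 187) / 1874 × 100 = 1438 / 1874 × 100 = 76.7
Tavara State in 2000: (919 + 1409) / 3961 × 100 = 2328 / 3961 × 100 = 58.8

Tavara State in 1985: 76.7
Tavara State in 2000: 58.8
Difference: -17.9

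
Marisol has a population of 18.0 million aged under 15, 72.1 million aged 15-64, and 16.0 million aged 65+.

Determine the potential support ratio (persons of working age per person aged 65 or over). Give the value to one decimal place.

Potential support ratio: 4.5

Potential support ratio = 72.1 / 16.0 = 4.5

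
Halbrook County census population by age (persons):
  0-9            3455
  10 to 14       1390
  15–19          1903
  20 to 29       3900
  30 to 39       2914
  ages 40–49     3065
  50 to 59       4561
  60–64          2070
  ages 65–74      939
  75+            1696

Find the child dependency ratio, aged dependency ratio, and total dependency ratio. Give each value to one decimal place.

0–14: 3455 + 1390 = 4845
15–64: 1903 + 3900 + 2914 + 3065 + 4561 + 2070 = 18413
65+: 939 + 1696 = 2635
Youth dependency ratio = 4845 / 18413 × 100 = 26.3
Old-age dependency ratio = 2635 / 18413 × 100 = 14.3
Total dependency ratio = (4845 + 2635) / 18413 × 100 = 7480 / 18413 × 100 = 40.6

Youth dependency ratio: 26.3
Old-age dependency ratio: 14.3
Total dependency ratio: 40.6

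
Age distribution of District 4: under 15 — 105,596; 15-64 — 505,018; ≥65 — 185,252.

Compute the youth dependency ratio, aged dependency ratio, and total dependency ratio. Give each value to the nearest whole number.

Youth dependency ratio: 21
Old-age dependency ratio: 37
Total dependency ratio: 58

Youth dependency ratio = 105,596 / 505,018 × 100 = 21
Old-age dependency ratio = 185,252 / 505,018 × 100 = 37
Total dependency ratio = (105,596 + 185,252) / 505,018 × 100 = 290,848 / 505,018 × 100 = 58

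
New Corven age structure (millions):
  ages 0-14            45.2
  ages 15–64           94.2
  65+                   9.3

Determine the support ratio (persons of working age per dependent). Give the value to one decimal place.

Support ratio = 94.2 / (45.2 + 9.3) = 94.2 / 54.5 = 1.7

Support ratio: 1.7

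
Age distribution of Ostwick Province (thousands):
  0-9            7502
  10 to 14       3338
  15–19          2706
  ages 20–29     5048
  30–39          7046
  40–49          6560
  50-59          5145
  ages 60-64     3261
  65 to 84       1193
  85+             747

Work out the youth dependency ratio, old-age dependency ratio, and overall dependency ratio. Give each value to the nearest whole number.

0–14: 7502 + 3338 = 10840
15–64: 2706 + 5048 + 7046 + 6560 + 5145 + 3261 = 29766
65+: 1193 + 747 = 1940
Youth dependency ratio = 10840 / 29766 × 100 = 36
Old-age dependency ratio = 1940 / 29766 × 100 = 7
Total dependency ratio = (10840 + 1940) / 29766 × 100 = 12780 / 29766 × 100 = 43

Youth dependency ratio: 36
Old-age dependency ratio: 7
Total dependency ratio: 43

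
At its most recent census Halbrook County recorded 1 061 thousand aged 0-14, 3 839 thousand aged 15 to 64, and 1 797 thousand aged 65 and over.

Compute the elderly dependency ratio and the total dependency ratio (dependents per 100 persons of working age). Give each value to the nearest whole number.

Old-age dependency ratio: 47
Total dependency ratio: 74

Old-age dependency ratio = 1 797 / 3 839 × 100 = 47
Total dependency ratio = (1 061 + 1 797) / 3 839 × 100 = 2 858 / 3 839 × 100 = 74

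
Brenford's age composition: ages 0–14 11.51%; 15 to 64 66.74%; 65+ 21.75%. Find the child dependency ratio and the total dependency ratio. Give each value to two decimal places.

Youth dependency ratio = 11.51 / 66.74 × 100 = 17.25
Total dependency ratio = (11.51 + 21.75) / 66.74 × 100 = 33.26 / 66.74 × 100 = 49.84

Youth dependency ratio: 17.25
Total dependency ratio: 49.84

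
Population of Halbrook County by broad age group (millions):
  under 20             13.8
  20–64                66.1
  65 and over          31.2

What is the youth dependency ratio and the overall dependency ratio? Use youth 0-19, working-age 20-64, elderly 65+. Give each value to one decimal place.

Youth dependency ratio = 13.8 / 66.1 × 100 = 20.9
Total dependency ratio = (13.8 + 31.2) / 66.1 × 100 = 45.0 / 66.1 × 100 = 68.1

Youth dependency ratio: 20.9
Total dependency ratio: 68.1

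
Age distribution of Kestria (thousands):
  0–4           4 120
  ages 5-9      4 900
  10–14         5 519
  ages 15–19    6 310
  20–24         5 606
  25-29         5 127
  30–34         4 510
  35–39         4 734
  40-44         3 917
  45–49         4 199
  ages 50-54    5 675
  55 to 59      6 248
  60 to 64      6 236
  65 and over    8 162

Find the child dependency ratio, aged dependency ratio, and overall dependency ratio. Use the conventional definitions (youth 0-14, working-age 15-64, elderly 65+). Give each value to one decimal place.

Youth dependency ratio: 27.7
Old-age dependency ratio: 15.5
Total dependency ratio: 43.2

0–14: 4 120 + 4 900 + 5 519 = 14 539
15–64: 6 310 + 5 606 + 5 127 + 4 510 + 4 734 + 3 917 + 4 199 + 5 675 + 6 248 + 6 236 = 52 562
65+: 8 162
Youth dependency ratio = 14 539 / 52 562 × 100 = 27.7
Old-age dependency ratio = 8 162 / 52 562 × 100 = 15.5
Total dependency ratio = (14 539 + 8 162) / 52 562 × 100 = 22 701 / 52 562 × 100 = 43.2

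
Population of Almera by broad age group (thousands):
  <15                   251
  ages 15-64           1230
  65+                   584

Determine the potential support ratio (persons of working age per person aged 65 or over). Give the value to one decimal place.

Potential support ratio = 1230 / 584 = 2.1

Potential support ratio: 2.1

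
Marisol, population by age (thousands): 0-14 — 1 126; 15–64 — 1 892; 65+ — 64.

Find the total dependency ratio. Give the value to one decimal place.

Total dependency ratio = (1 126 + 64) / 1 892 × 100 = 1 190 / 1 892 × 100 = 62.9

Total dependency ratio: 62.9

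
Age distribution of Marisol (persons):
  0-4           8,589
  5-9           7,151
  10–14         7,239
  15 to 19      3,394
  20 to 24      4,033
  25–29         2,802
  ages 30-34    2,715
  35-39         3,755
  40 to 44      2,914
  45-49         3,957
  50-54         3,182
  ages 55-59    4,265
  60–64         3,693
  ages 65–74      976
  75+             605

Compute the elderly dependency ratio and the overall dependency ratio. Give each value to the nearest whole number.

0–14: 8,589 + 7,151 + 7,239 = 22,979
15–64: 3,394 + 4,033 + 2,802 + 2,715 + 3,755 + 2,914 + 3,957 + 3,182 + 4,265 + 3,693 = 34,710
65+: 976 + 605 = 1,581
Old-age dependency ratio = 1,581 / 34,710 × 100 = 5
Total dependency ratio = (22,979 + 1,581) / 34,710 × 100 = 24,560 / 34,710 × 100 = 71

Old-age dependency ratio: 5
Total dependency ratio: 71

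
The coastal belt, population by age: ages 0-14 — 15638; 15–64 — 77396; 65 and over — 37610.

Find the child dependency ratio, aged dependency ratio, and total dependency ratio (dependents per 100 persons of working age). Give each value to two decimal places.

Youth dependency ratio: 20.21
Old-age dependency ratio: 48.59
Total dependency ratio: 68.80

Youth dependency ratio = 15638 / 77396 × 100 = 20.21
Old-age dependency ratio = 37610 / 77396 × 100 = 48.59
Total dependency ratio = (15638 + 37610) / 77396 × 100 = 53248 / 77396 × 100 = 68.80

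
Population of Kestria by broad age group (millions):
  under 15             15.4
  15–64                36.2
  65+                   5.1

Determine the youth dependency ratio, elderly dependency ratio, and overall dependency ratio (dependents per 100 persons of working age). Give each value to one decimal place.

Youth dependency ratio = 15.4 / 36.2 × 100 = 42.5
Old-age dependency ratio = 5.1 / 36.2 × 100 = 14.1
Total dependency ratio = (15.4 + 5.1) / 36.2 × 100 = 20.5 / 36.2 × 100 = 56.6

Youth dependency ratio: 42.5
Old-age dependency ratio: 14.1
Total dependency ratio: 56.6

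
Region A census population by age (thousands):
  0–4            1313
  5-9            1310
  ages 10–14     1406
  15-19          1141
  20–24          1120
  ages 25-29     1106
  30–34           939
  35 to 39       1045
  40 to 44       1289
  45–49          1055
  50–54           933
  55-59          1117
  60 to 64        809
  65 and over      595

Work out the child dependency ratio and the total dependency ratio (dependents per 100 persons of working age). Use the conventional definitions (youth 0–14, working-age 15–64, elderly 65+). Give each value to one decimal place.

0–14: 1313 + 1310 + 1406 = 4029
15–64: 1141 + 1120 + 1106 + 939 + 1045 + 1289 + 1055 + 933 + 1117 + 809 = 10554
65+: 595
Youth dependency ratio = 4029 / 10554 × 100 = 38.2
Total dependency ratio = (4029 + 595) / 10554 × 100 = 4624 / 10554 × 100 = 43.8

Youth dependency ratio: 38.2
Total dependency ratio: 43.8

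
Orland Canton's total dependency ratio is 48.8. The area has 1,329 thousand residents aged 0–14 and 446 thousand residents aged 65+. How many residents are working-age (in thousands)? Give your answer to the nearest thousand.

Total dependency ratio = (youth + elderly) / working-age × 100
48.8 = (1,329 + 446) / W × 100
⇒ 3,637

Working-age: 3,637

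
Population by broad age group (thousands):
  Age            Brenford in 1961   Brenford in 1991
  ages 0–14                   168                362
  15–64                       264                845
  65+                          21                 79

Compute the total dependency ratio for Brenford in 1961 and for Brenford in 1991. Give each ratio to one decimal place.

Brenford in 1961: (168 + 21) / 264 × 100 = 189 / 264 × 100 = 71.6
Brenford in 1991: (362 + 79) / 845 × 100 = 441 / 845 × 100 = 52.2

Brenford in 1961: 71.6
Brenford in 1991: 52.2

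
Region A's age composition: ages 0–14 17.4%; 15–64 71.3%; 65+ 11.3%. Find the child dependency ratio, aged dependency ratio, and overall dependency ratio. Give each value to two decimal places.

Youth dependency ratio = 17.4 / 71.3 × 100 = 24.40
Old-age dependency ratio = 11.3 / 71.3 × 100 = 15.85
Total dependency ratio = (17.4 + 11.3) / 71.3 × 100 = 28.7 / 71.3 × 100 = 40.25

Youth dependency ratio: 24.40
Old-age dependency ratio: 15.85
Total dependency ratio: 40.25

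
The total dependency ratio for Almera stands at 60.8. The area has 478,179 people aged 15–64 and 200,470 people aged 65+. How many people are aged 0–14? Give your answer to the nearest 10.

Aged 0–14: 90,260

Total dependency ratio = (youth + elderly) / working-age × 100
60.8 = (Y + 200,470) / 478,179 × 100
⇒ 90,260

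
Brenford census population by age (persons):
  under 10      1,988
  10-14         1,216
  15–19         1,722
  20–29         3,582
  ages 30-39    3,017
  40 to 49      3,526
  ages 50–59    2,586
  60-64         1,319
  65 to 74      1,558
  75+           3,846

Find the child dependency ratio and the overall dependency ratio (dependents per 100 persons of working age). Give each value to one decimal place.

0–14: 1,988 + 1,216 = 3,204
15–64: 1,722 + 3,582 + 3,017 + 3,526 + 2,586 + 1,319 = 15,752
65+: 1,558 + 3,846 = 5,404
Youth dependency ratio = 3,204 / 15,752 × 100 = 20.3
Total dependency ratio = (3,204 + 5,404) / 15,752 × 100 = 8,608 / 15,752 × 100 = 54.6

Youth dependency ratio: 20.3
Total dependency ratio: 54.6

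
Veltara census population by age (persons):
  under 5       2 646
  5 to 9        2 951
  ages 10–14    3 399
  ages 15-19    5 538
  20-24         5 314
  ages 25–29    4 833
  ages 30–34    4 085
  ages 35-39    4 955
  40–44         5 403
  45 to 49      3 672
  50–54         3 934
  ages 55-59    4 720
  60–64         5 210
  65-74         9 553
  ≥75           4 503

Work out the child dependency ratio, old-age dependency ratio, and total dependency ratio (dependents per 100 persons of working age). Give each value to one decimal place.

0–14: 2 646 + 2 951 + 3 399 = 8 996
15–64: 5 538 + 5 314 + 4 833 + 4 085 + 4 955 + 5 403 + 3 672 + 3 934 + 4 720 + 5 210 = 47 664
65+: 9 553 + 4 503 = 14 056
Youth dependency ratio = 8 996 / 47 664 × 100 = 18.9
Old-age dependency ratio = 14 056 / 47 664 × 100 = 29.5
Total dependency ratio = (8 996 + 14 056) / 47 664 × 100 = 23 052 / 47 664 × 100 = 48.4

Youth dependency ratio: 18.9
Old-age dependency ratio: 29.5
Total dependency ratio: 48.4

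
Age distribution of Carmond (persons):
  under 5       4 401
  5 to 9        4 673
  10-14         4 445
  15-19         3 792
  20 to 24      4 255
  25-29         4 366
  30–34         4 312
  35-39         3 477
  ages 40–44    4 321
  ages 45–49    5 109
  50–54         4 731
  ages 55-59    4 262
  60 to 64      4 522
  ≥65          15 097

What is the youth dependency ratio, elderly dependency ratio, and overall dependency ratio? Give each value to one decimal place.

Youth dependency ratio: 31.3
Old-age dependency ratio: 35.0
Total dependency ratio: 66.3

0–14: 4 401 + 4 673 + 4 445 = 13 519
15–64: 3 792 + 4 255 + 4 366 + 4 312 + 3 477 + 4 321 + 5 109 + 4 731 + 4 262 + 4 522 = 43 147
65+: 15 097
Youth dependency ratio = 13 519 / 43 147 × 100 = 31.3
Old-age dependency ratio = 15 097 / 43 147 × 100 = 35.0
Total dependency ratio = (13 519 + 15 097) / 43 147 × 100 = 28 616 / 43 147 × 100 = 66.3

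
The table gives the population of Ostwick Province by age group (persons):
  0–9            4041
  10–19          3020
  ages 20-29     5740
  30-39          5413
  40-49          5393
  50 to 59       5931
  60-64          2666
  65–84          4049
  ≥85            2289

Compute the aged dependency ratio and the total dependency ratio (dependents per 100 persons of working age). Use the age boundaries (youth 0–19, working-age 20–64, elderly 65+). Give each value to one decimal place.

0–19: 4041 + 3020 = 7061
20–64: 5740 + 5413 + 5393 + 5931 + 2666 = 25143
65+: 4049 + 2289 = 6338
Old-age dependency ratio = 6338 / 25143 × 100 = 25.2
Total dependency ratio = (7061 + 6338) / 25143 × 100 = 13399 / 25143 × 100 = 53.3

Old-age dependency ratio: 25.2
Total dependency ratio: 53.3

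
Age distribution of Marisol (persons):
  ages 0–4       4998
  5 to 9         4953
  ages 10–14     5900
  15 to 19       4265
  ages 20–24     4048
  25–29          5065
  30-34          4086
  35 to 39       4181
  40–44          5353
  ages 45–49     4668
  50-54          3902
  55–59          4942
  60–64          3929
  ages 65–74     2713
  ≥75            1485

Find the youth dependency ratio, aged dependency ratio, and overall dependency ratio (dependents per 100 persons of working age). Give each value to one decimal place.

Youth dependency ratio: 35.7
Old-age dependency ratio: 9.4
Total dependency ratio: 45.1

0–14: 4998 + 4953 + 5900 = 15851
15–64: 4265 + 4048 + 5065 + 4086 + 4181 + 5353 + 4668 + 3902 + 4942 + 3929 = 44439
65+: 2713 + 1485 = 4198
Youth dependency ratio = 15851 / 44439 × 100 = 35.7
Old-age dependency ratio = 4198 / 44439 × 100 = 9.4
Total dependency ratio = (15851 + 4198) / 44439 × 100 = 20049 / 44439 × 100 = 45.1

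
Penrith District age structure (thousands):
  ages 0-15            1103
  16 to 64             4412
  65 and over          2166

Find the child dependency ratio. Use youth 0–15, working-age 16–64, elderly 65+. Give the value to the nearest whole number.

Youth dependency ratio = 1103 / 4412 × 100 = 25

Youth dependency ratio: 25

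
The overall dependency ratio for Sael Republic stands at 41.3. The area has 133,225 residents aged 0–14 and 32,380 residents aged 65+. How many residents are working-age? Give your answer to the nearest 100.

Working-age: 401,000

Total dependency ratio = (youth + elderly) / working-age × 100
41.3 = (133,225 + 32,380) / W × 100
⇒ 401,000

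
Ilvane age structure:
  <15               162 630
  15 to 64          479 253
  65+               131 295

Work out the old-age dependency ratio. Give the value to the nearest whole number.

Old-age dependency ratio: 27

Old-age dependency ratio = 131 295 / 479 253 × 100 = 27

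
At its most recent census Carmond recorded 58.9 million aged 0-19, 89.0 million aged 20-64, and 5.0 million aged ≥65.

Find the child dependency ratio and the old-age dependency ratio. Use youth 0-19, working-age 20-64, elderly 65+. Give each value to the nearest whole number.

Youth dependency ratio: 66
Old-age dependency ratio: 6

Youth dependency ratio = 58.9 / 89.0 × 100 = 66
Old-age dependency ratio = 5.0 / 89.0 × 100 = 6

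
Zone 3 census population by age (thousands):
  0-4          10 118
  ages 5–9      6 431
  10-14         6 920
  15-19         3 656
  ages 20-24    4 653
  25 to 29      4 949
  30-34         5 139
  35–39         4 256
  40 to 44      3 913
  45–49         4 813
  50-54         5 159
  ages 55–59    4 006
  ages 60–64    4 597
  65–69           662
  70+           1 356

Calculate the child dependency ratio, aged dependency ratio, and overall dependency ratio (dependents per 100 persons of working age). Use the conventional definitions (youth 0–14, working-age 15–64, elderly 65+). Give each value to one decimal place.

Youth dependency ratio: 52.0
Old-age dependency ratio: 4.5
Total dependency ratio: 56.5

0–14: 10 118 + 6 431 + 6 920 = 23 469
15–64: 3 656 + 4 653 + 4 949 + 5 139 + 4 256 + 3 913 + 4 813 + 5 159 + 4 006 + 4 597 = 45 141
65+: 662 + 1 356 = 2 018
Youth dependency ratio = 23 469 / 45 141 × 100 = 52.0
Old-age dependency ratio = 2 018 / 45 141 × 100 = 4.5
Total dependency ratio = (23 469 + 2 018) / 45 141 × 100 = 25 487 / 45 141 × 100 = 56.5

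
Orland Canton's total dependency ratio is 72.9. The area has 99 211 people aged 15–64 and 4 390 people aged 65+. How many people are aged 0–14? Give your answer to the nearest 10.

Aged 0–14: 67 930

Total dependency ratio = (youth + elderly) / working-age × 100
72.9 = (Y + 4 390) / 99 211 × 100
⇒ 67 930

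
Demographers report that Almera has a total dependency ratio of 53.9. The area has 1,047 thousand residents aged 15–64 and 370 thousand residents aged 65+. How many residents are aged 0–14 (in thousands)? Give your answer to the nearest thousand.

Total dependency ratio = (youth + elderly) / working-age × 100
53.9 = (Y + 370) / 1,047 × 100
⇒ 194

Aged 0–14: 194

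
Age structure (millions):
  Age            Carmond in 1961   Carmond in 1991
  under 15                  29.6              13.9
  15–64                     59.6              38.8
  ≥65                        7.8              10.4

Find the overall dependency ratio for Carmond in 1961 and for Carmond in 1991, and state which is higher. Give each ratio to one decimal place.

Carmond in 1961: (29.6 + 7.8) / 59.6 × 100 = 37.4 / 59.6 × 100 = 62.8
Carmond in 1991: (13.9 + 10.4) / 38.8 × 100 = 24.3 / 38.8 × 100 = 62.6

Carmond in 1961: 62.8
Carmond in 1991: 62.6
Higher: Carmond in 1961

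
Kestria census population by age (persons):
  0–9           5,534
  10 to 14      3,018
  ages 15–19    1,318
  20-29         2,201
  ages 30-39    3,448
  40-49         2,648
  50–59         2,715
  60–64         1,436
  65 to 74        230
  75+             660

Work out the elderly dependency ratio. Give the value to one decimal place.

Old-age dependency ratio: 6.5

0–14: 5,534 + 3,018 = 8,552
15–64: 1,318 + 2,201 + 3,448 + 2,648 + 2,715 + 1,436 = 13,766
65+: 230 + 660 = 890
Old-age dependency ratio = 890 / 13,766 × 100 = 6.5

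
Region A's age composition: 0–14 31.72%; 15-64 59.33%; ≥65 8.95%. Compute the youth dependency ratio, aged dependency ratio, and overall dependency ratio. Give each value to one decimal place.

Youth dependency ratio: 53.5
Old-age dependency ratio: 15.1
Total dependency ratio: 68.5

Youth dependency ratio = 31.72 / 59.33 × 100 = 53.5
Old-age dependency ratio = 8.95 / 59.33 × 100 = 15.1
Total dependency ratio = (31.72 + 8.95) / 59.33 × 100 = 40.67 / 59.33 × 100 = 68.5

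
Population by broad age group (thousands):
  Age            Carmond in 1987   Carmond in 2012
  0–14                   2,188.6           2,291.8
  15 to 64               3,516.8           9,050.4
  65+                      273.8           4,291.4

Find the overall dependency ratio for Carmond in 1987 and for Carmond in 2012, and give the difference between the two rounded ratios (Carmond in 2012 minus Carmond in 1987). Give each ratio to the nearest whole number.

Carmond in 1987: 70
Carmond in 2012: 73
Difference: +3

Carmond in 1987: (2,188.6 + 273.8) / 3,516.8 × 100 = 2,462.4 / 3,516.8 × 100 = 70
Carmond in 2012: (2,291.8 + 4,291.4) / 9,050.4 × 100 = 6,583.2 / 9,050.4 × 100 = 73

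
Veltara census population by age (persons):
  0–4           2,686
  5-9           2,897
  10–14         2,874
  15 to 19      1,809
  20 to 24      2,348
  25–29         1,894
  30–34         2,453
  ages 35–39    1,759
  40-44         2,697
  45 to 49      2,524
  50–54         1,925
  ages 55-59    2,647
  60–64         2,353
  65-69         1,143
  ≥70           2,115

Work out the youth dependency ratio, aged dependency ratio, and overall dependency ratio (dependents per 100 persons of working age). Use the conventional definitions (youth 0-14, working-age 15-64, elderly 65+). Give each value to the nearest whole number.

Youth dependency ratio: 38
Old-age dependency ratio: 15
Total dependency ratio: 52

0–14: 2,686 + 2,897 + 2,874 = 8,457
15–64: 1,809 + 2,348 + 1,894 + 2,453 + 1,759 + 2,697 + 2,524 + 1,925 + 2,647 + 2,353 = 22,409
65+: 1,143 + 2,115 = 3,258
Youth dependency ratio = 8,457 / 22,409 × 100 = 38
Old-age dependency ratio = 3,258 / 22,409 × 100 = 15
Total dependency ratio = (8,457 + 3,258) / 22,409 × 100 = 11,715 / 22,409 × 100 = 52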